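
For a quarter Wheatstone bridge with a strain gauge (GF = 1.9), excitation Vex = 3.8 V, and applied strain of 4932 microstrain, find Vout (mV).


Quarter bridge output: Vout = (GF * epsilon * Vex) / 4.
Vout = (1.9 * 4932e-6 * 3.8) / 4
Vout = 0.03560904 / 4 V
Vout = 0.00890226 V = 8.9023 mV

8.9023 mV


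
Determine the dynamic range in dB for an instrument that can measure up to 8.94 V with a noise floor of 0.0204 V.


Dynamic range = 20 * log10(Vmax / Vnoise).
DR = 20 * log10(8.94 / 0.0204)
DR = 20 * log10(438.24)
DR = 52.83 dB

52.83 dB


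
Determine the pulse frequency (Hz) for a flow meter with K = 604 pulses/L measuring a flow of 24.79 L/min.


Frequency = K * Q / 60 (converting L/min to L/s).
f = 604 * 24.79 / 60
f = 14973.16 / 60
f = 249.55 Hz

249.55 Hz


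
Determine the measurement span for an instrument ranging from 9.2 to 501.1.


Span = upper range - lower range.
Span = 501.1 - (9.2)
Span = 491.9

491.9


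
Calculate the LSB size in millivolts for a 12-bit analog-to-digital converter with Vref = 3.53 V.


The resolution (LSB) of an ADC is Vref / 2^n.
LSB = 3.53 / 2^12
LSB = 3.53 / 4096
LSB = 0.00086182 V = 0.86181641 mV

0.86181641 mV


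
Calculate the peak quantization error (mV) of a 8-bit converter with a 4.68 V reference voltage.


The maximum quantization error is +/- LSB/2.
LSB = Vref / 2^n = 4.68 / 256 = 0.01828125 V
Max error = LSB / 2 = 0.01828125 / 2 = 0.00914062 V
Max error = 9.1406 mV

9.1406 mV


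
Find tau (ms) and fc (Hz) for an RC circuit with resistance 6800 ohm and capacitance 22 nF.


Time constant: tau = R * C.
tau = 6800 * 2.20e-08 = 0.0001496 s
tau = 0.1496 ms
Cutoff frequency: fc = 1 / (2*pi*R*C).
fc = 1 / (2*pi*0.0001496) = 1063.87 Hz

tau = 0.1496 ms, fc = 1063.87 Hz


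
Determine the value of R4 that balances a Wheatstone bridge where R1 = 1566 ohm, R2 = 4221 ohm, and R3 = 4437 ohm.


At balance: R1*R4 = R2*R3, so R4 = R2*R3/R1.
R4 = 4221 * 4437 / 1566
R4 = 18728577 / 1566
R4 = 11959.5 ohm

11959.5 ohm


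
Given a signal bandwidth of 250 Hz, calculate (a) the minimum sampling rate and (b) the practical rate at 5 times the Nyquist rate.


By Nyquist theorem, fs_min = 2 * fmax.
fs_min = 2 * 250 = 500 Hz
Practical rate = 5 * fs_min = 5 * 500 = 2500 Hz

fs_min = 500 Hz, fs_practical = 2500 Hz


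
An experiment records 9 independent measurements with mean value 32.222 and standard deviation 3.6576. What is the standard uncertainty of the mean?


The standard uncertainty for Type A evaluation is u = s / sqrt(n).
u = 3.6576 / sqrt(9)
u = 3.6576 / 3.0
u = 1.2192

1.2192


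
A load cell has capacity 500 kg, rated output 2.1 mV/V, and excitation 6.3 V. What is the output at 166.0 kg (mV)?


Vout = rated_output * Vex * (load / capacity).
Vout = 2.1 * 6.3 * (166.0 / 500)
Vout = 2.1 * 6.3 * 0.332
Vout = 4.392 mV

4.392 mV


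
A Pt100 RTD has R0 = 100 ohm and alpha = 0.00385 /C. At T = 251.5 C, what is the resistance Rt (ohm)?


The RTD equation: Rt = R0 * (1 + alpha * T).
Rt = 100 * (1 + 0.00385 * 251.5)
Rt = 100 * (1 + 0.968275)
Rt = 100 * 1.968275
Rt = 196.827 ohm

196.827 ohm


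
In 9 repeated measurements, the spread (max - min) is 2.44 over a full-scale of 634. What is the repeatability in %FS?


Repeatability = (spread / full scale) * 100%.
R = (2.44 / 634) * 100
R = 0.385 %FS

0.385 %FS


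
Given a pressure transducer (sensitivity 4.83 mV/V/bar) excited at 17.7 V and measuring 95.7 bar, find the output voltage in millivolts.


Output = sensitivity * Vex * P.
Vout = 4.83 * 17.7 * 95.7
Vout = 85.491 * 95.7
Vout = 8181.49 mV

8181.49 mV


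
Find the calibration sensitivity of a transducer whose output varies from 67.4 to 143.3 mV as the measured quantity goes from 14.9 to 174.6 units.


Sensitivity = (y2 - y1) / (x2 - x1).
S = (143.3 - 67.4) / (174.6 - 14.9)
S = 75.9 / 159.7
S = 0.4753 mV/unit

0.4753 mV/unit


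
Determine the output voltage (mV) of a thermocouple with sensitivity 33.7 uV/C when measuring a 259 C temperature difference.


The thermocouple output V = sensitivity * dT.
V = 33.7 uV/C * 259 C
V = 8728.3 uV
V = 8.728 mV

8.728 mV


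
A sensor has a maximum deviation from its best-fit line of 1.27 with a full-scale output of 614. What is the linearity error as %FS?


Linearity error = (max deviation / full scale) * 100%.
Linearity = (1.27 / 614) * 100
Linearity = 0.207 %FS

0.207 %FS


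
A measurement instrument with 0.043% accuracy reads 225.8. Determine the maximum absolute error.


Absolute error = (accuracy% / 100) * reading.
Error = (0.043 / 100) * 225.8
Error = 0.00043 * 225.8
Error = 0.0971

0.0971


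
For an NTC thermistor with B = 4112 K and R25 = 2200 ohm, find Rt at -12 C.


NTC thermistor equation: Rt = R25 * exp(B * (1/T - 1/T25)).
T in Kelvin: 261.15 K, T25 = 298.15 K
1/T - 1/T25 = 1/261.15 - 1/298.15 = 0.0004752
B * (1/T - 1/T25) = 4112 * 0.0004752 = 1.954
Rt = 2200 * exp(1.954) = 15525.5 ohm

15525.5 ohm


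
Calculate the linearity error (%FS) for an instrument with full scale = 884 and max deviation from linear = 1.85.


Linearity error = (max deviation / full scale) * 100%.
Linearity = (1.85 / 884) * 100
Linearity = 0.209 %FS

0.209 %FS


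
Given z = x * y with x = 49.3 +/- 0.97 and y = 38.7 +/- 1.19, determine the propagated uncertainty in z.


For a product z = x*y, the relative uncertainty is:
uz/z = sqrt((ux/x)^2 + (uy/y)^2)
Relative uncertainties: ux/x = 0.97/49.3 = 0.019675
uy/y = 1.19/38.7 = 0.030749
z = 49.3 * 38.7 = 1907.9
uz = 1907.9 * sqrt(0.019675^2 + 0.030749^2) = 69.649

69.649


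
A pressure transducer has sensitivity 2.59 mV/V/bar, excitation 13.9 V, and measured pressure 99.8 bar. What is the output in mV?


Output = sensitivity * Vex * P.
Vout = 2.59 * 13.9 * 99.8
Vout = 36.001 * 99.8
Vout = 3592.9 mV

3592.9 mV


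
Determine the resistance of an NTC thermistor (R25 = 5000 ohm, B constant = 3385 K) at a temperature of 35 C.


NTC thermistor equation: Rt = R25 * exp(B * (1/T - 1/T25)).
T in Kelvin: 308.15 K, T25 = 298.15 K
1/T - 1/T25 = 1/308.15 - 1/298.15 = -0.00010884
B * (1/T - 1/T25) = 3385 * -0.00010884 = -0.3684
Rt = 5000 * exp(-0.3684) = 3459.1 ohm

3459.1 ohm


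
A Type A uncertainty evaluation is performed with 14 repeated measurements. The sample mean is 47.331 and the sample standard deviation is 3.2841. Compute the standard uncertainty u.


The standard uncertainty for Type A evaluation is u = s / sqrt(n).
u = 3.2841 / sqrt(14)
u = 3.2841 / 3.7417
u = 0.8777

0.8777


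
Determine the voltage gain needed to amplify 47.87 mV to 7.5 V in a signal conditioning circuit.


Gain = Vout / Vin (converting to same units).
G = 7.5 V / 47.87 mV
G = 7500.0 mV / 47.87 mV
G = 156.67

156.67


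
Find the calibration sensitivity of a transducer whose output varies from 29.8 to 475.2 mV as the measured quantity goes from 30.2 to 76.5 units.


Sensitivity = (y2 - y1) / (x2 - x1).
S = (475.2 - 29.8) / (76.5 - 30.2)
S = 445.4 / 46.3
S = 9.6199 mV/unit

9.6199 mV/unit


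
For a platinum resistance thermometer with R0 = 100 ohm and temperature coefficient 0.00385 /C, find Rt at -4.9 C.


The RTD equation: Rt = R0 * (1 + alpha * T).
Rt = 100 * (1 + 0.00385 * -4.9)
Rt = 100 * (1 + -0.018865)
Rt = 100 * 0.981135
Rt = 98.114 ohm

98.114 ohm


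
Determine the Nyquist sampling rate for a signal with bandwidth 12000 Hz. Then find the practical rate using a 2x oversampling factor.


By Nyquist theorem, fs_min = 2 * fmax.
fs_min = 2 * 12000 = 24000 Hz
Practical rate = 2 * fs_min = 2 * 24000 = 48000 Hz

fs_min = 24000 Hz, fs_practical = 48000 Hz


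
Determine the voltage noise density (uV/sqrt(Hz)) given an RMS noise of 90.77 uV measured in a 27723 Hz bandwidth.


Noise spectral density = Vrms / sqrt(BW).
NSD = 90.77 / sqrt(27723)
NSD = 90.77 / 166.5023
NSD = 0.5452 uV/sqrt(Hz)

0.5452 uV/sqrt(Hz)


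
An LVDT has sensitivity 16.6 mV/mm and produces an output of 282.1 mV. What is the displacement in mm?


Displacement = Vout / sensitivity.
d = 282.1 / 16.6
d = 16.994 mm

16.994 mm


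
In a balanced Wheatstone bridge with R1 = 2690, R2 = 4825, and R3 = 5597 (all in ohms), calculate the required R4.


At balance: R1*R4 = R2*R3, so R4 = R2*R3/R1.
R4 = 4825 * 5597 / 2690
R4 = 27005525 / 2690
R4 = 10039.23 ohm

10039.23 ohm


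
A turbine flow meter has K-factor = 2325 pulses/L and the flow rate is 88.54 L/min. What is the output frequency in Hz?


Frequency = K * Q / 60 (converting L/min to L/s).
f = 2325 * 88.54 / 60
f = 205855.5 / 60
f = 3430.93 Hz

3430.93 Hz


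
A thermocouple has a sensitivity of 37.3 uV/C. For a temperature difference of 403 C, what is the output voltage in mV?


The thermocouple output V = sensitivity * dT.
V = 37.3 uV/C * 403 C
V = 15031.9 uV
V = 15.032 mV

15.032 mV


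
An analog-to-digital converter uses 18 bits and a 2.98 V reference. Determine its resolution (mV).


The resolution (LSB) of an ADC is Vref / 2^n.
LSB = 2.98 / 2^18
LSB = 2.98 / 262144
LSB = 1.137e-05 V = 0.0113678 mV

0.0113678 mV


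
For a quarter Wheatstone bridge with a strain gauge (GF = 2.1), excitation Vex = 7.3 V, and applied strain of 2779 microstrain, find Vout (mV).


Quarter bridge output: Vout = (GF * epsilon * Vex) / 4.
Vout = (2.1 * 2779e-6 * 7.3) / 4
Vout = 0.04260207 / 4 V
Vout = 0.01065052 V = 10.6505 mV

10.6505 mV


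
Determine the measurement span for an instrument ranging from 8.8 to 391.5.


Span = upper range - lower range.
Span = 391.5 - (8.8)
Span = 382.7

382.7


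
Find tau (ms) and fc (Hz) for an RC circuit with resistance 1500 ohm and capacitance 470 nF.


Time constant: tau = R * C.
tau = 1500 * 4.70e-07 = 0.000705 s
tau = 0.705 ms
Cutoff frequency: fc = 1 / (2*pi*R*C).
fc = 1 / (2*pi*0.000705) = 225.75 Hz

tau = 0.705 ms, fc = 225.75 Hz


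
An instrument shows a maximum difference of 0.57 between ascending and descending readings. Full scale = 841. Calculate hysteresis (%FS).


Hysteresis = (max difference / full scale) * 100%.
H = (0.57 / 841) * 100
H = 0.068 %FS

0.068 %FS


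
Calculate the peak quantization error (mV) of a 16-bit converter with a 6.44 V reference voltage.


The maximum quantization error is +/- LSB/2.
LSB = Vref / 2^n = 6.44 / 65536 = 9.827e-05 V
Max error = LSB / 2 = 9.827e-05 / 2 = 4.913e-05 V
Max error = 0.0491 mV

0.0491 mV


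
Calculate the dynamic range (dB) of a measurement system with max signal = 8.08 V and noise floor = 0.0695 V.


Dynamic range = 20 * log10(Vmax / Vnoise).
DR = 20 * log10(8.08 / 0.0695)
DR = 20 * log10(116.26)
DR = 41.31 dB

41.31 dB


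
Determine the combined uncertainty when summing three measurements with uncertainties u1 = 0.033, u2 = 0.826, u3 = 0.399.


For a sum of independent quantities, uc = sqrt(u1^2 + u2^2 + u3^2).
uc = sqrt(0.033^2 + 0.826^2 + 0.399^2)
uc = sqrt(0.001089 + 0.682276 + 0.159201)
uc = 0.9179

0.9179


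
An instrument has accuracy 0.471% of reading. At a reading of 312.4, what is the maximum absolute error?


Absolute error = (accuracy% / 100) * reading.
Error = (0.471 / 100) * 312.4
Error = 0.00471 * 312.4
Error = 1.4714

1.4714


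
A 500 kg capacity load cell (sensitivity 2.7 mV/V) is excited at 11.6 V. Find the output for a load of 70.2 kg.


Vout = rated_output * Vex * (load / capacity).
Vout = 2.7 * 11.6 * (70.2 / 500)
Vout = 2.7 * 11.6 * 0.1404
Vout = 4.397 mV

4.397 mV


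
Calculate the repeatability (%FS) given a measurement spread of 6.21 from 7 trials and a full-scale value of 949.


Repeatability = (spread / full scale) * 100%.
R = (6.21 / 949) * 100
R = 0.654 %FS

0.654 %FS


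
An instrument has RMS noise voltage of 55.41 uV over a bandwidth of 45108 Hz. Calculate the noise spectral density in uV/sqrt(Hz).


Noise spectral density = Vrms / sqrt(BW).
NSD = 55.41 / sqrt(45108)
NSD = 55.41 / 212.3864
NSD = 0.2609 uV/sqrt(Hz)

0.2609 uV/sqrt(Hz)


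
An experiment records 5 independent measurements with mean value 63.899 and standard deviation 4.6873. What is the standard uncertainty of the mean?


The standard uncertainty for Type A evaluation is u = s / sqrt(n).
u = 4.6873 / sqrt(5)
u = 4.6873 / 2.2361
u = 2.0962

2.0962


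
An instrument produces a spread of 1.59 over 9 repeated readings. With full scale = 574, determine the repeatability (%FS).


Repeatability = (spread / full scale) * 100%.
R = (1.59 / 574) * 100
R = 0.277 %FS

0.277 %FS


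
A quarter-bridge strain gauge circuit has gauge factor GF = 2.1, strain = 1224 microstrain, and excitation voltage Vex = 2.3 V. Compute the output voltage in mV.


Quarter bridge output: Vout = (GF * epsilon * Vex) / 4.
Vout = (2.1 * 1224e-6 * 2.3) / 4
Vout = 0.00591192 / 4 V
Vout = 0.00147798 V = 1.478 mV

1.478 mV


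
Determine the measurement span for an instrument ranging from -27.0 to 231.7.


Span = upper range - lower range.
Span = 231.7 - (-27.0)
Span = 258.7

258.7


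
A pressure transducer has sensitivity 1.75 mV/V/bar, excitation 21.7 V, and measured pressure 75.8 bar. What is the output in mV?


Output = sensitivity * Vex * P.
Vout = 1.75 * 21.7 * 75.8
Vout = 37.975 * 75.8
Vout = 2878.51 mV

2878.51 mV


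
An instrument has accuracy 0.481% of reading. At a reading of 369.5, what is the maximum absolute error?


Absolute error = (accuracy% / 100) * reading.
Error = (0.481 / 100) * 369.5
Error = 0.00481 * 369.5
Error = 1.7773

1.7773


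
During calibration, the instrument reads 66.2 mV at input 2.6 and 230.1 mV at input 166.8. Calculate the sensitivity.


Sensitivity = (y2 - y1) / (x2 - x1).
S = (230.1 - 66.2) / (166.8 - 2.6)
S = 163.9 / 164.2
S = 0.9982 mV/unit

0.9982 mV/unit


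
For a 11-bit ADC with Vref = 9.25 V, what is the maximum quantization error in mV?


The maximum quantization error is +/- LSB/2.
LSB = Vref / 2^n = 9.25 / 2048 = 0.0045166 V
Max error = LSB / 2 = 0.0045166 / 2 = 0.0022583 V
Max error = 2.2583 mV

2.2583 mV


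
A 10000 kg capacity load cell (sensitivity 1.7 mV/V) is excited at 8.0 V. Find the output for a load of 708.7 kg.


Vout = rated_output * Vex * (load / capacity).
Vout = 1.7 * 8.0 * (708.7 / 10000)
Vout = 1.7 * 8.0 * 0.07087
Vout = 0.964 mV

0.964 mV


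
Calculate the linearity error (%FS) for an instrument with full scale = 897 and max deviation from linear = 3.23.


Linearity error = (max deviation / full scale) * 100%.
Linearity = (3.23 / 897) * 100
Linearity = 0.36 %FS

0.36 %FS


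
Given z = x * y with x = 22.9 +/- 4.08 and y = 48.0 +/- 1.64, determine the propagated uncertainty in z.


For a product z = x*y, the relative uncertainty is:
uz/z = sqrt((ux/x)^2 + (uy/y)^2)
Relative uncertainties: ux/x = 4.08/22.9 = 0.178166
uy/y = 1.64/48.0 = 0.034167
z = 22.9 * 48.0 = 1099.2
uz = 1099.2 * sqrt(0.178166^2 + 0.034167^2) = 199.409

199.409


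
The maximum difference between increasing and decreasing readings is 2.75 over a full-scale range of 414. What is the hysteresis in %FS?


Hysteresis = (max difference / full scale) * 100%.
H = (2.75 / 414) * 100
H = 0.664 %FS

0.664 %FS


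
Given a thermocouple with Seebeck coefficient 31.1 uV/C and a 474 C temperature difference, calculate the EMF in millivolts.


The thermocouple output V = sensitivity * dT.
V = 31.1 uV/C * 474 C
V = 14741.4 uV
V = 14.741 mV

14.741 mV


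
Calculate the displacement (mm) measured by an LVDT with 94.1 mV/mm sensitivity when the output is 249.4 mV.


Displacement = Vout / sensitivity.
d = 249.4 / 94.1
d = 2.65 mm

2.65 mm


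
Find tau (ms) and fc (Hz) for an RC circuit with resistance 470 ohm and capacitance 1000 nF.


Time constant: tau = R * C.
tau = 470 * 1.00e-06 = 0.00047 s
tau = 0.47 ms
Cutoff frequency: fc = 1 / (2*pi*R*C).
fc = 1 / (2*pi*0.00047) = 338.63 Hz

tau = 0.47 ms, fc = 338.63 Hz


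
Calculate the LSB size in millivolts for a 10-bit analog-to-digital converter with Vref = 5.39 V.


The resolution (LSB) of an ADC is Vref / 2^n.
LSB = 5.39 / 2^10
LSB = 5.39 / 1024
LSB = 0.00526367 V = 5.26367188 mV

5.26367188 mV


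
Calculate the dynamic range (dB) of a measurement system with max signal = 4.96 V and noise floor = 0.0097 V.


Dynamic range = 20 * log10(Vmax / Vnoise).
DR = 20 * log10(4.96 / 0.0097)
DR = 20 * log10(511.34)
DR = 54.17 dB

54.17 dB


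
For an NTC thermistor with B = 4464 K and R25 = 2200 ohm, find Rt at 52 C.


NTC thermistor equation: Rt = R25 * exp(B * (1/T - 1/T25)).
T in Kelvin: 325.15 K, T25 = 298.15 K
1/T - 1/T25 = 1/325.15 - 1/298.15 = -0.00027851
B * (1/T - 1/T25) = 4464 * -0.00027851 = -1.2433
Rt = 2200 * exp(-1.2433) = 634.6 ohm

634.6 ohm


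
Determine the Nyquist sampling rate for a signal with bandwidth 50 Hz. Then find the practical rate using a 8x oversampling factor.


By Nyquist theorem, fs_min = 2 * fmax.
fs_min = 2 * 50 = 100 Hz
Practical rate = 8 * fs_min = 8 * 100 = 800 Hz

fs_min = 100 Hz, fs_practical = 800 Hz


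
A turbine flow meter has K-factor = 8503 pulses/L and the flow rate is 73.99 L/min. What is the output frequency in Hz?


Frequency = K * Q / 60 (converting L/min to L/s).
f = 8503 * 73.99 / 60
f = 629136.97 / 60
f = 10485.62 Hz

10485.62 Hz


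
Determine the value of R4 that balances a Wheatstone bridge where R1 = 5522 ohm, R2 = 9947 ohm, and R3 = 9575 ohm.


At balance: R1*R4 = R2*R3, so R4 = R2*R3/R1.
R4 = 9947 * 9575 / 5522
R4 = 95242525 / 5522
R4 = 17247.83 ohm

17247.83 ohm


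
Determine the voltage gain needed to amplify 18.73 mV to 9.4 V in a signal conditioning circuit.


Gain = Vout / Vin (converting to same units).
G = 9.4 V / 18.73 mV
G = 9400.0 mV / 18.73 mV
G = 501.87

501.87


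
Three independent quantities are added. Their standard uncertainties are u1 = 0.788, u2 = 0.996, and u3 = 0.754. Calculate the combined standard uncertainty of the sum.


For a sum of independent quantities, uc = sqrt(u1^2 + u2^2 + u3^2).
uc = sqrt(0.788^2 + 0.996^2 + 0.754^2)
uc = sqrt(0.620944 + 0.992016 + 0.568516)
uc = 1.477

1.477


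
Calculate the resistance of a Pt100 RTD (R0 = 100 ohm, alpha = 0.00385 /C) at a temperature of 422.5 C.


The RTD equation: Rt = R0 * (1 + alpha * T).
Rt = 100 * (1 + 0.00385 * 422.5)
Rt = 100 * (1 + 1.626625)
Rt = 100 * 2.626625
Rt = 262.662 ohm

262.662 ohm


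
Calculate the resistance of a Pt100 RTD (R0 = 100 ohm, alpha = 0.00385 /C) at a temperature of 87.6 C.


The RTD equation: Rt = R0 * (1 + alpha * T).
Rt = 100 * (1 + 0.00385 * 87.6)
Rt = 100 * (1 + 0.33726)
Rt = 100 * 1.33726
Rt = 133.726 ohm

133.726 ohm


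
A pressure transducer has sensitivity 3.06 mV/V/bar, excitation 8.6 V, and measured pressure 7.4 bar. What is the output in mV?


Output = sensitivity * Vex * P.
Vout = 3.06 * 8.6 * 7.4
Vout = 26.316 * 7.4
Vout = 194.74 mV

194.74 mV


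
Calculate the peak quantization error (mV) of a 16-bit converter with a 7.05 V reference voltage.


The maximum quantization error is +/- LSB/2.
LSB = Vref / 2^n = 7.05 / 65536 = 0.00010757 V
Max error = LSB / 2 = 0.00010757 / 2 = 5.379e-05 V
Max error = 0.0538 mV

0.0538 mV


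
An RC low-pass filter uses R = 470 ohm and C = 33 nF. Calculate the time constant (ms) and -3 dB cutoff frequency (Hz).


Time constant: tau = R * C.
tau = 470 * 3.30e-08 = 1.551e-05 s
tau = 0.0155 ms
Cutoff frequency: fc = 1 / (2*pi*R*C).
fc = 1 / (2*pi*1.551e-05) = 10261.44 Hz

tau = 0.0155 ms, fc = 10261.44 Hz


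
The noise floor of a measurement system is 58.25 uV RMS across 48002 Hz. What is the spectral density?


Noise spectral density = Vrms / sqrt(BW).
NSD = 58.25 / sqrt(48002)
NSD = 58.25 / 219.0936
NSD = 0.2659 uV/sqrt(Hz)

0.2659 uV/sqrt(Hz)


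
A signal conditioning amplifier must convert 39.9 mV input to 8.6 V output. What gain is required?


Gain = Vout / Vin (converting to same units).
G = 8.6 V / 39.9 mV
G = 8600.0 mV / 39.9 mV
G = 215.54

215.54


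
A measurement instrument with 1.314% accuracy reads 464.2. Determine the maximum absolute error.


Absolute error = (accuracy% / 100) * reading.
Error = (1.314 / 100) * 464.2
Error = 0.01314 * 464.2
Error = 6.0996

6.0996


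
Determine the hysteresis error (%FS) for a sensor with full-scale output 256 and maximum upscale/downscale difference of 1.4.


Hysteresis = (max difference / full scale) * 100%.
H = (1.4 / 256) * 100
H = 0.547 %FS

0.547 %FS


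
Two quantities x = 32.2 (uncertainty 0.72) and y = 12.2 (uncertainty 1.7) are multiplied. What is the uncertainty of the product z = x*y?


For a product z = x*y, the relative uncertainty is:
uz/z = sqrt((ux/x)^2 + (uy/y)^2)
Relative uncertainties: ux/x = 0.72/32.2 = 0.02236
uy/y = 1.7/12.2 = 0.139344
z = 32.2 * 12.2 = 392.8
uz = 392.8 * sqrt(0.02236^2 + 0.139344^2) = 55.44

55.44


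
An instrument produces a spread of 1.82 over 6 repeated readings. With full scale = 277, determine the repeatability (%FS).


Repeatability = (spread / full scale) * 100%.
R = (1.82 / 277) * 100
R = 0.657 %FS

0.657 %FS


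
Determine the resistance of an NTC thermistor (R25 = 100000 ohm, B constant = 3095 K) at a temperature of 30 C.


NTC thermistor equation: Rt = R25 * exp(B * (1/T - 1/T25)).
T in Kelvin: 303.15 K, T25 = 298.15 K
1/T - 1/T25 = 1/303.15 - 1/298.15 = -5.532e-05
B * (1/T - 1/T25) = 3095 * -5.532e-05 = -0.1712
Rt = 100000 * exp(-0.1712) = 84264.2 ohm

84264.2 ohm


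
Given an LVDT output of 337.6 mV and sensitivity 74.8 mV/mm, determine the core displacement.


Displacement = Vout / sensitivity.
d = 337.6 / 74.8
d = 4.513 mm

4.513 mm


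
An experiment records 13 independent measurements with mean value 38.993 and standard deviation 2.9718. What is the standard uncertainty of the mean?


The standard uncertainty for Type A evaluation is u = s / sqrt(n).
u = 2.9718 / sqrt(13)
u = 2.9718 / 3.6056
u = 0.8242

0.8242


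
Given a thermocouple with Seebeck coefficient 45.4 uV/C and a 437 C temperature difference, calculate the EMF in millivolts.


The thermocouple output V = sensitivity * dT.
V = 45.4 uV/C * 437 C
V = 19839.8 uV
V = 19.84 mV

19.84 mV


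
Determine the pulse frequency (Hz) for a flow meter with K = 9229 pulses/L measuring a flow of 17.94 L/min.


Frequency = K * Q / 60 (converting L/min to L/s).
f = 9229 * 17.94 / 60
f = 165568.26 / 60
f = 2759.47 Hz

2759.47 Hz


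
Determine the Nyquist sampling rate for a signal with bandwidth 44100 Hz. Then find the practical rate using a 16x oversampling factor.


By Nyquist theorem, fs_min = 2 * fmax.
fs_min = 2 * 44100 = 88200 Hz
Practical rate = 16 * fs_min = 16 * 88200 = 1411200 Hz

fs_min = 88200 Hz, fs_practical = 1411200 Hz


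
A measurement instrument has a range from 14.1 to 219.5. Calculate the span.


Span = upper range - lower range.
Span = 219.5 - (14.1)
Span = 205.4

205.4


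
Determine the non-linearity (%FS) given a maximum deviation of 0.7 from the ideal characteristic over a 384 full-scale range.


Linearity error = (max deviation / full scale) * 100%.
Linearity = (0.7 / 384) * 100
Linearity = 0.182 %FS

0.182 %FS


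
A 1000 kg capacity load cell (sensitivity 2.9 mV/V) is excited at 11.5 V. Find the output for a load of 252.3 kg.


Vout = rated_output * Vex * (load / capacity).
Vout = 2.9 * 11.5 * (252.3 / 1000)
Vout = 2.9 * 11.5 * 0.2523
Vout = 8.414 mV

8.414 mV


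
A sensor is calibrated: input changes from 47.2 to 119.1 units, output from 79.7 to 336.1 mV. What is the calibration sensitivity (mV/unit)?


Sensitivity = (y2 - y1) / (x2 - x1).
S = (336.1 - 79.7) / (119.1 - 47.2)
S = 256.4 / 71.9
S = 3.5661 mV/unit

3.5661 mV/unit


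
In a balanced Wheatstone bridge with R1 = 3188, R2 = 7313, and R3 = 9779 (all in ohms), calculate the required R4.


At balance: R1*R4 = R2*R3, so R4 = R2*R3/R1.
R4 = 7313 * 9779 / 3188
R4 = 71513827 / 3188
R4 = 22432.19 ohm

22432.19 ohm


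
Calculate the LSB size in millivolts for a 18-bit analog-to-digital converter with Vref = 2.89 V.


The resolution (LSB) of an ADC is Vref / 2^n.
LSB = 2.89 / 2^18
LSB = 2.89 / 262144
LSB = 1.102e-05 V = 0.01102448 mV

0.01102448 mV


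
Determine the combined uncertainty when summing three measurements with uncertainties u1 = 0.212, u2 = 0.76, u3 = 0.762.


For a sum of independent quantities, uc = sqrt(u1^2 + u2^2 + u3^2).
uc = sqrt(0.212^2 + 0.76^2 + 0.762^2)
uc = sqrt(0.044944 + 0.5776 + 0.580644)
uc = 1.0969

1.0969


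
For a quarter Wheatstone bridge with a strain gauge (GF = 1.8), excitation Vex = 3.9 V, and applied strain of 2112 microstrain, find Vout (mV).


Quarter bridge output: Vout = (GF * epsilon * Vex) / 4.
Vout = (1.8 * 2112e-6 * 3.9) / 4
Vout = 0.01482624 / 4 V
Vout = 0.00370656 V = 3.7066 mV

3.7066 mV


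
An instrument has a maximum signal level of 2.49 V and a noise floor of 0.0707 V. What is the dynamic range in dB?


Dynamic range = 20 * log10(Vmax / Vnoise).
DR = 20 * log10(2.49 / 0.0707)
DR = 20 * log10(35.22)
DR = 30.94 dB

30.94 dB


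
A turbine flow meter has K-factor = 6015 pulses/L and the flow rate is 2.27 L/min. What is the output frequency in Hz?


Frequency = K * Q / 60 (converting L/min to L/s).
f = 6015 * 2.27 / 60
f = 13654.05 / 60
f = 227.57 Hz

227.57 Hz


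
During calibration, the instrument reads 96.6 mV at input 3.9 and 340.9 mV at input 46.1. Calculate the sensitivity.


Sensitivity = (y2 - y1) / (x2 - x1).
S = (340.9 - 96.6) / (46.1 - 3.9)
S = 244.3 / 42.2
S = 5.7891 mV/unit

5.7891 mV/unit


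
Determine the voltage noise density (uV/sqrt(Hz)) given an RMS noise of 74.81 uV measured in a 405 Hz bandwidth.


Noise spectral density = Vrms / sqrt(BW).
NSD = 74.81 / sqrt(405)
NSD = 74.81 / 20.1246
NSD = 3.7173 uV/sqrt(Hz)

3.7173 uV/sqrt(Hz)


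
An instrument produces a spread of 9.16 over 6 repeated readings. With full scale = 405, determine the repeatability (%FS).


Repeatability = (spread / full scale) * 100%.
R = (9.16 / 405) * 100
R = 2.262 %FS

2.262 %FS


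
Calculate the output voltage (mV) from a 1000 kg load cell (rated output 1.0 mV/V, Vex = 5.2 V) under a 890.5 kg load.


Vout = rated_output * Vex * (load / capacity).
Vout = 1.0 * 5.2 * (890.5 / 1000)
Vout = 1.0 * 5.2 * 0.8905
Vout = 4.631 mV

4.631 mV


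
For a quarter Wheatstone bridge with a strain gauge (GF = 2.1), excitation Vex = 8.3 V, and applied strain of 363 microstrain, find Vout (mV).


Quarter bridge output: Vout = (GF * epsilon * Vex) / 4.
Vout = (2.1 * 363e-6 * 8.3) / 4
Vout = 0.00632709 / 4 V
Vout = 0.00158177 V = 1.5818 mV

1.5818 mV


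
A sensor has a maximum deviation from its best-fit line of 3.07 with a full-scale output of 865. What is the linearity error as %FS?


Linearity error = (max deviation / full scale) * 100%.
Linearity = (3.07 / 865) * 100
Linearity = 0.355 %FS

0.355 %FS


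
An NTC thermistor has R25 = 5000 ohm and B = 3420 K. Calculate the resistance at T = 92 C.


NTC thermistor equation: Rt = R25 * exp(B * (1/T - 1/T25)).
T in Kelvin: 365.15 K, T25 = 298.15 K
1/T - 1/T25 = 1/365.15 - 1/298.15 = -0.00061542
B * (1/T - 1/T25) = 3420 * -0.00061542 = -2.1047
Rt = 5000 * exp(-2.1047) = 609.4 ohm

609.4 ohm


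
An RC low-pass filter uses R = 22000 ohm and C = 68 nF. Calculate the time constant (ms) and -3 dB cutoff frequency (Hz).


Time constant: tau = R * C.
tau = 22000 * 6.80e-08 = 0.001496 s
tau = 1.496 ms
Cutoff frequency: fc = 1 / (2*pi*R*C).
fc = 1 / (2*pi*0.001496) = 106.39 Hz

tau = 1.496 ms, fc = 106.39 Hz


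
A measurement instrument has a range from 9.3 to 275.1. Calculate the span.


Span = upper range - lower range.
Span = 275.1 - (9.3)
Span = 265.8

265.8


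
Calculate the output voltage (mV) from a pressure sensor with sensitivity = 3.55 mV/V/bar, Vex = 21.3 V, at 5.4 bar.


Output = sensitivity * Vex * P.
Vout = 3.55 * 21.3 * 5.4
Vout = 75.615 * 5.4
Vout = 408.32 mV

408.32 mV


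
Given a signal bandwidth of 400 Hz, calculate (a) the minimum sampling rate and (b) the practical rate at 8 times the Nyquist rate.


By Nyquist theorem, fs_min = 2 * fmax.
fs_min = 2 * 400 = 800 Hz
Practical rate = 8 * fs_min = 8 * 800 = 6400 Hz

fs_min = 800 Hz, fs_practical = 6400 Hz


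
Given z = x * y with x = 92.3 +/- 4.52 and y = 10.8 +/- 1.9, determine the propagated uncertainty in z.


For a product z = x*y, the relative uncertainty is:
uz/z = sqrt((ux/x)^2 + (uy/y)^2)
Relative uncertainties: ux/x = 4.52/92.3 = 0.048971
uy/y = 1.9/10.8 = 0.175926
z = 92.3 * 10.8 = 996.8
uz = 996.8 * sqrt(0.048971^2 + 0.175926^2) = 182.037

182.037


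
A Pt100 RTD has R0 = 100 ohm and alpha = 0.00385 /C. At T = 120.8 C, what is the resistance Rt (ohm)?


The RTD equation: Rt = R0 * (1 + alpha * T).
Rt = 100 * (1 + 0.00385 * 120.8)
Rt = 100 * (1 + 0.46508)
Rt = 100 * 1.46508
Rt = 146.508 ohm

146.508 ohm


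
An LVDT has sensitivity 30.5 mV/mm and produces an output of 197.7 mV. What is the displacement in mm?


Displacement = Vout / sensitivity.
d = 197.7 / 30.5
d = 6.482 mm

6.482 mm


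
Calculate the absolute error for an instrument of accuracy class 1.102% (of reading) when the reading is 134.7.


Absolute error = (accuracy% / 100) * reading.
Error = (1.102 / 100) * 134.7
Error = 0.01102 * 134.7
Error = 1.4844

1.4844


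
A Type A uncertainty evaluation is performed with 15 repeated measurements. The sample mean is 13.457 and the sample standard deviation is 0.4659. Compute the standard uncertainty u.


The standard uncertainty for Type A evaluation is u = s / sqrt(n).
u = 0.4659 / sqrt(15)
u = 0.4659 / 3.873
u = 0.1203

0.1203


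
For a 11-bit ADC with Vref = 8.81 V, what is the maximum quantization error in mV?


The maximum quantization error is +/- LSB/2.
LSB = Vref / 2^n = 8.81 / 2048 = 0.00430176 V
Max error = LSB / 2 = 0.00430176 / 2 = 0.00215088 V
Max error = 2.1509 mV

2.1509 mV


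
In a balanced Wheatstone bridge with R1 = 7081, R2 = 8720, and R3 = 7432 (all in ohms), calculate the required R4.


At balance: R1*R4 = R2*R3, so R4 = R2*R3/R1.
R4 = 8720 * 7432 / 7081
R4 = 64807040 / 7081
R4 = 9152.24 ohm

9152.24 ohm


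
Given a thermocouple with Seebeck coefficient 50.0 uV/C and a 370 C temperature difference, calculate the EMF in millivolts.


The thermocouple output V = sensitivity * dT.
V = 50.0 uV/C * 370 C
V = 18500.0 uV
V = 18.5 mV

18.5 mV


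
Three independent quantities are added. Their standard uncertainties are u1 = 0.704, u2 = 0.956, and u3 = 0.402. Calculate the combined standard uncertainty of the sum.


For a sum of independent quantities, uc = sqrt(u1^2 + u2^2 + u3^2).
uc = sqrt(0.704^2 + 0.956^2 + 0.402^2)
uc = sqrt(0.495616 + 0.913936 + 0.161604)
uc = 1.2535

1.2535


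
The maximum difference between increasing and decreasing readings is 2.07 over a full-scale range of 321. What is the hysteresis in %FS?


Hysteresis = (max difference / full scale) * 100%.
H = (2.07 / 321) * 100
H = 0.645 %FS

0.645 %FS


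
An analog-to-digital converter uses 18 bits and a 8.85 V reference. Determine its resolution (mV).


The resolution (LSB) of an ADC is Vref / 2^n.
LSB = 8.85 / 2^18
LSB = 8.85 / 262144
LSB = 3.376e-05 V = 0.03376007 mV

0.03376007 mV


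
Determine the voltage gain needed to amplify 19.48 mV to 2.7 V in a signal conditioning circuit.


Gain = Vout / Vin (converting to same units).
G = 2.7 V / 19.48 mV
G = 2700.0 mV / 19.48 mV
G = 138.6

138.6


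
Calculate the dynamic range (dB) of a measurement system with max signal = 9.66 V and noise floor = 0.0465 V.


Dynamic range = 20 * log10(Vmax / Vnoise).
DR = 20 * log10(9.66 / 0.0465)
DR = 20 * log10(207.74)
DR = 46.35 dB

46.35 dB


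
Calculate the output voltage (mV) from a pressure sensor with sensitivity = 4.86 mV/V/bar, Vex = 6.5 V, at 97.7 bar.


Output = sensitivity * Vex * P.
Vout = 4.86 * 6.5 * 97.7
Vout = 31.59 * 97.7
Vout = 3086.34 mV

3086.34 mV


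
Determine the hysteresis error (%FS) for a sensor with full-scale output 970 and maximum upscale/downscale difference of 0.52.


Hysteresis = (max difference / full scale) * 100%.
H = (0.52 / 970) * 100
H = 0.054 %FS

0.054 %FS


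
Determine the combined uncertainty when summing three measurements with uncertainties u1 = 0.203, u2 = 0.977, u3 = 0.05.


For a sum of independent quantities, uc = sqrt(u1^2 + u2^2 + u3^2).
uc = sqrt(0.203^2 + 0.977^2 + 0.05^2)
uc = sqrt(0.041209 + 0.954529 + 0.0025)
uc = 0.9991

0.9991


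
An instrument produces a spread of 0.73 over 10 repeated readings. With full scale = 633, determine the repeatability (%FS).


Repeatability = (spread / full scale) * 100%.
R = (0.73 / 633) * 100
R = 0.115 %FS

0.115 %FS


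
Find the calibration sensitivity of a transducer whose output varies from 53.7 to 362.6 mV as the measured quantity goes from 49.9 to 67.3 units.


Sensitivity = (y2 - y1) / (x2 - x1).
S = (362.6 - 53.7) / (67.3 - 49.9)
S = 308.9 / 17.4
S = 17.7529 mV/unit

17.7529 mV/unit


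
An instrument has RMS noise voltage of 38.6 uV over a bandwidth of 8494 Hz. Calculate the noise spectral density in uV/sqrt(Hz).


Noise spectral density = Vrms / sqrt(BW).
NSD = 38.6 / sqrt(8494)
NSD = 38.6 / 92.1629
NSD = 0.4188 uV/sqrt(Hz)

0.4188 uV/sqrt(Hz)


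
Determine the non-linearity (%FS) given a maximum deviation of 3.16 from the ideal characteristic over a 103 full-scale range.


Linearity error = (max deviation / full scale) * 100%.
Linearity = (3.16 / 103) * 100
Linearity = 3.068 %FS

3.068 %FS


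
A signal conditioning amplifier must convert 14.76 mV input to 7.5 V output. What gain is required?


Gain = Vout / Vin (converting to same units).
G = 7.5 V / 14.76 mV
G = 7500.0 mV / 14.76 mV
G = 508.13

508.13


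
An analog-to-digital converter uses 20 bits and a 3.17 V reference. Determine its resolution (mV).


The resolution (LSB) of an ADC is Vref / 2^n.
LSB = 3.17 / 2^20
LSB = 3.17 / 1048576
LSB = 3.02e-06 V = 0.00302315 mV

0.00302315 mV


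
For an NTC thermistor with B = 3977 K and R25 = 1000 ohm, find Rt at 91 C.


NTC thermistor equation: Rt = R25 * exp(B * (1/T - 1/T25)).
T in Kelvin: 364.15 K, T25 = 298.15 K
1/T - 1/T25 = 1/364.15 - 1/298.15 = -0.0006079
B * (1/T - 1/T25) = 3977 * -0.0006079 = -2.4176
Rt = 1000 * exp(-2.4176) = 89.1 ohm

89.1 ohm


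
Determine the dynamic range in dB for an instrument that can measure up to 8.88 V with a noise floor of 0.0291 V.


Dynamic range = 20 * log10(Vmax / Vnoise).
DR = 20 * log10(8.88 / 0.0291)
DR = 20 * log10(305.15)
DR = 49.69 dB

49.69 dB


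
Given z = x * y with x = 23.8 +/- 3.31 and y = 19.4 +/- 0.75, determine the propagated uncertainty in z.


For a product z = x*y, the relative uncertainty is:
uz/z = sqrt((ux/x)^2 + (uy/y)^2)
Relative uncertainties: ux/x = 3.31/23.8 = 0.139076
uy/y = 0.75/19.4 = 0.03866
z = 23.8 * 19.4 = 461.7
uz = 461.7 * sqrt(0.139076^2 + 0.03866^2) = 66.649

66.649


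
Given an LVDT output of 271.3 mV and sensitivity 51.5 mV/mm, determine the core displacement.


Displacement = Vout / sensitivity.
d = 271.3 / 51.5
d = 5.268 mm

5.268 mm


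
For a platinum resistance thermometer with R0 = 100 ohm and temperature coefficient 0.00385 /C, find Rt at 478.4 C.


The RTD equation: Rt = R0 * (1 + alpha * T).
Rt = 100 * (1 + 0.00385 * 478.4)
Rt = 100 * (1 + 1.84184)
Rt = 100 * 2.84184
Rt = 284.184 ohm

284.184 ohm


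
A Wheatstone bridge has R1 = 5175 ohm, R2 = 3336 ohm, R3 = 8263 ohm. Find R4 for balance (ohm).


At balance: R1*R4 = R2*R3, so R4 = R2*R3/R1.
R4 = 3336 * 8263 / 5175
R4 = 27565368 / 5175
R4 = 5326.64 ohm

5326.64 ohm


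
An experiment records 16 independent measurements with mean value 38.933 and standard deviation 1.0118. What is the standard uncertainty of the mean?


The standard uncertainty for Type A evaluation is u = s / sqrt(n).
u = 1.0118 / sqrt(16)
u = 1.0118 / 4.0
u = 0.253

0.253


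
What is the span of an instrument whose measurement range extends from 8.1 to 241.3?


Span = upper range - lower range.
Span = 241.3 - (8.1)
Span = 233.2

233.2


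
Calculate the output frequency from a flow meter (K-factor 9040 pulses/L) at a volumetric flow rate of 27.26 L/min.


Frequency = K * Q / 60 (converting L/min to L/s).
f = 9040 * 27.26 / 60
f = 246430.4 / 60
f = 4107.17 Hz

4107.17 Hz


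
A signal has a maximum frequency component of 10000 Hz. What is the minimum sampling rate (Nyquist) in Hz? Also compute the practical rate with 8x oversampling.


By Nyquist theorem, fs_min = 2 * fmax.
fs_min = 2 * 10000 = 20000 Hz
Practical rate = 8 * fs_min = 8 * 20000 = 160000 Hz

fs_min = 20000 Hz, fs_practical = 160000 Hz


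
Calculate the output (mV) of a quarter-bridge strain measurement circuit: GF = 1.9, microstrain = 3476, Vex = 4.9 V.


Quarter bridge output: Vout = (GF * epsilon * Vex) / 4.
Vout = (1.9 * 3476e-6 * 4.9) / 4
Vout = 0.03236156 / 4 V
Vout = 0.00809039 V = 8.0904 mV

8.0904 mV


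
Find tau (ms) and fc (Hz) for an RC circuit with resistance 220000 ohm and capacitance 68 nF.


Time constant: tau = R * C.
tau = 220000 * 6.80e-08 = 0.01496 s
tau = 14.96 ms
Cutoff frequency: fc = 1 / (2*pi*R*C).
fc = 1 / (2*pi*0.01496) = 10.64 Hz

tau = 14.96 ms, fc = 10.64 Hz


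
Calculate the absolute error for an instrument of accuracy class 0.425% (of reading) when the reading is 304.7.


Absolute error = (accuracy% / 100) * reading.
Error = (0.425 / 100) * 304.7
Error = 0.00425 * 304.7
Error = 1.295

1.295


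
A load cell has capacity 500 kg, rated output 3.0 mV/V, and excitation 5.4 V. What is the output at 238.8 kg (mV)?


Vout = rated_output * Vex * (load / capacity).
Vout = 3.0 * 5.4 * (238.8 / 500)
Vout = 3.0 * 5.4 * 0.4776
Vout = 7.737 mV

7.737 mV


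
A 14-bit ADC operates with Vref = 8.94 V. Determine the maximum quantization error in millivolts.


The maximum quantization error is +/- LSB/2.
LSB = Vref / 2^n = 8.94 / 16384 = 0.00054565 V
Max error = LSB / 2 = 0.00054565 / 2 = 0.00027283 V
Max error = 0.2728 mV

0.2728 mV


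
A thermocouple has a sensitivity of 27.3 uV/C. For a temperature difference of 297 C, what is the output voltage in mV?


The thermocouple output V = sensitivity * dT.
V = 27.3 uV/C * 297 C
V = 8108.1 uV
V = 8.108 mV

8.108 mV


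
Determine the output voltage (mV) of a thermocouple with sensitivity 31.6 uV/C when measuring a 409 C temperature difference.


The thermocouple output V = sensitivity * dT.
V = 31.6 uV/C * 409 C
V = 12924.4 uV
V = 12.924 mV

12.924 mV


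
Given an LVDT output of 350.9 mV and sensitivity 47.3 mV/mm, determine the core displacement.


Displacement = Vout / sensitivity.
d = 350.9 / 47.3
d = 7.419 mm

7.419 mm


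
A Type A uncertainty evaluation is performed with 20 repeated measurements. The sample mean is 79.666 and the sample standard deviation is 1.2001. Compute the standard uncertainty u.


The standard uncertainty for Type A evaluation is u = s / sqrt(n).
u = 1.2001 / sqrt(20)
u = 1.2001 / 4.4721
u = 0.2684

0.2684


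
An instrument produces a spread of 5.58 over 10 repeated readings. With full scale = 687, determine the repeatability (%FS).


Repeatability = (spread / full scale) * 100%.
R = (5.58 / 687) * 100
R = 0.812 %FS

0.812 %FS


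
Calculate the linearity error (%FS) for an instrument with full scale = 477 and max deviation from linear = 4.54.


Linearity error = (max deviation / full scale) * 100%.
Linearity = (4.54 / 477) * 100
Linearity = 0.952 %FS

0.952 %FS


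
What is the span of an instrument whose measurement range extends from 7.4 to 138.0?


Span = upper range - lower range.
Span = 138.0 - (7.4)
Span = 130.6

130.6


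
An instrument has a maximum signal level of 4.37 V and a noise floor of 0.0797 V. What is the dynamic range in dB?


Dynamic range = 20 * log10(Vmax / Vnoise).
DR = 20 * log10(4.37 / 0.0797)
DR = 20 * log10(54.83)
DR = 34.78 dB

34.78 dB


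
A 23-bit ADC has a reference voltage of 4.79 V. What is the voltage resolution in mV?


The resolution (LSB) of an ADC is Vref / 2^n.
LSB = 4.79 / 2^23
LSB = 4.79 / 8388608
LSB = 5.7e-07 V = 0.00057101 mV

0.00057101 mV
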